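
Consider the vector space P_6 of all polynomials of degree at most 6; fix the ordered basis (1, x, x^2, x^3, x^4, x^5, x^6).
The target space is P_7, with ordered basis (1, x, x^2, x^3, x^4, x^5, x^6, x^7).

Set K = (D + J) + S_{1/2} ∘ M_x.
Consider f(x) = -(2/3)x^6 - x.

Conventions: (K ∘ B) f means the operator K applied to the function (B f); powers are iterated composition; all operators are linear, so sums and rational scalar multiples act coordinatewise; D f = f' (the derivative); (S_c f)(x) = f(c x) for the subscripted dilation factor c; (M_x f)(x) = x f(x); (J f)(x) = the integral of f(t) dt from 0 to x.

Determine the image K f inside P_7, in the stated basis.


the result is g(x) = -(45/448)x^7 - 4x^5 - (3/4)x^2 - 1

D f = -4x^5 - 1
J f = -(2/21)x^7 - (1/2)x^2
(D + J) f = -(2/21)x^7 - 4x^5 - (1/2)x^2 - 1
M_x f = -(2/3)x^7 - x^2
S_{1/2} M_x f = -(1/192)x^7 - (1/4)x^2
((D + J) + S_{1/2} ∘ M_x) f = -(45/448)x^7 - 4x^5 - (3/4)x^2 - 1


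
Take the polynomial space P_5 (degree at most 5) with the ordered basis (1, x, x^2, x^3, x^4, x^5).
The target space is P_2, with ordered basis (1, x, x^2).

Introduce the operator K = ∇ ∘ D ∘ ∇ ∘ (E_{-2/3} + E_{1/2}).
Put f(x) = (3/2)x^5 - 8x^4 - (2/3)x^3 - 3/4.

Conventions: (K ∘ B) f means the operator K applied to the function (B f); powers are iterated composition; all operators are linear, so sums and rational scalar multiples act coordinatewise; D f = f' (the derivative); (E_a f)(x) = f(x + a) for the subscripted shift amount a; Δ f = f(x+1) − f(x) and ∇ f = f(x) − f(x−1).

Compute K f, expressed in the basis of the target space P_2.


E_{-2/3} f = (3/2)x^5 - 13x^4 + (82/3)x^3 - (220/9)x^2 + (272/27)x - 755/324
E_{1/2} f = (3/2)x^5 - (17/4)x^4 - (155/12)x^3 - (89/8)x^2 - (129/32)x - 247/192
(E_{-2/3} + E_{1/2}) f = 3x^5 - (69/4)x^4 + (173/12)x^3 - (2561/72)x^2 + (5221/864)x - 18749/5184
∇ (E_{-2/3} + E_{1/2}) f = 15x^4 - 99x^3 + (707/4)x^2 - (3571/18)x + 65905/864
D ∇ (E_{-2/3} + E_{1/2}) f = 60x^3 - 297x^2 + (707/2)x - 3571/18
∇ (D ∘ ∇) (E_{-2/3} + E_{1/2}) f = 180x^2 - 774x + 1421/2

the image equals g(x) = 180x^2 - 774x + 1421/2


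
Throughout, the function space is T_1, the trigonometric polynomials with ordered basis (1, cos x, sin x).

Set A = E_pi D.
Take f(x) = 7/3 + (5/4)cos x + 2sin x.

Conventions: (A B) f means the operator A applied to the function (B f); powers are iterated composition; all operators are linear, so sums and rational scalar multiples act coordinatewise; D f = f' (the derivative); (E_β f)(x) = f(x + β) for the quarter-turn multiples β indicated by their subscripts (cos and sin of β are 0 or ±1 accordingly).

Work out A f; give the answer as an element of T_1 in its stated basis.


D f = 2cos x - (5/4)sin x
E_pi D f = -2cos x + (5/4)sin x

the result is g(x) = -2cos x + (5/4)sin x


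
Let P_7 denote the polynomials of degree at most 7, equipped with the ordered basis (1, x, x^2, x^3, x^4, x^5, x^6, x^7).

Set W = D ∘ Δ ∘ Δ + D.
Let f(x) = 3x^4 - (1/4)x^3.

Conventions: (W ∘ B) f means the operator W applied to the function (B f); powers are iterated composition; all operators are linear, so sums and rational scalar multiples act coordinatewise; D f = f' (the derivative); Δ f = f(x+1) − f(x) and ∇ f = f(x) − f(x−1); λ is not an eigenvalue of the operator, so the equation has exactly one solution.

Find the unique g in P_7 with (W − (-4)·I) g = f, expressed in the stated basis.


write g with unknown coordinates in the stated basis and equate coefficients in (W − (-4)·I) g = f
solving from the highest basis element down gives g = (3/4)x^4 - (13/16)x^3 + (39/64)x^2 - (615/128)x - 1065/512
check: W g = 3x^3 - (39/16)x^2 + (615/32)x + 1065/128
so W g − (-4)·g = 3x^4 - (1/4)x^3 = f ✓

g(x) = (3/4)x^4 - (13/16)x^3 + (39/64)x^2 - (615/128)x - 1065/512


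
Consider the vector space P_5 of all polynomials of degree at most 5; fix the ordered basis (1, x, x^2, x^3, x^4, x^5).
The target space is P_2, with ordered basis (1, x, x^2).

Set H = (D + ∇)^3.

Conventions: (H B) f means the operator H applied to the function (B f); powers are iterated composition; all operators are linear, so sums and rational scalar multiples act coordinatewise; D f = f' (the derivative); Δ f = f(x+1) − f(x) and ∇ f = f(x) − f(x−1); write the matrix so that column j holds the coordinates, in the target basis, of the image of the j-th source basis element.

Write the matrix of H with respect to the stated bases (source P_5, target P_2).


the matrix is [[0, 0, 0, 48, -144, 420]; [0, 0, 0, 0, 192, -720]; [0, 0, 0, 0, 0, 480]] (rows listed top to bottom)

image of 1: 0
image of x: 0
image of x^2: 0
image of x^3: 48
image of x^4: 192x - 144
image of x^5: 480x^2 - 720x + 420
each image's coordinates form column j of the matrix


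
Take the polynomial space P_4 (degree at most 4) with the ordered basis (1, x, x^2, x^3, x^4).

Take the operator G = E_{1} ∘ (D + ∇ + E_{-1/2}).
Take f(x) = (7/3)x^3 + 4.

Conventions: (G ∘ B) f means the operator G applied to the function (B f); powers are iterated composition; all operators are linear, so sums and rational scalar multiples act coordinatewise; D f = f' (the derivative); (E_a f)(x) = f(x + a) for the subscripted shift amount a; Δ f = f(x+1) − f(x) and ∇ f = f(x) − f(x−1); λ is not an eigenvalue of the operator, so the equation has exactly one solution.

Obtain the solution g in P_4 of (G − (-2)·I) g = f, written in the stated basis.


write g with unknown coordinates in the stated basis and equate coefficients in (G − (-2)·I) g = f
solving from the highest basis element down gives g = (7/9)x^3 - (35/18)x^2 + (77/108)x + 1151/648
check: G g = (7/9)x^3 + (35/9)x^2 - (77/54)x + 145/324
so G g − (-2)·g = (7/3)x^3 + 4 = f ✓

the result is g(x) = (7/9)x^3 - (35/18)x^2 + (77/108)x + 1151/648


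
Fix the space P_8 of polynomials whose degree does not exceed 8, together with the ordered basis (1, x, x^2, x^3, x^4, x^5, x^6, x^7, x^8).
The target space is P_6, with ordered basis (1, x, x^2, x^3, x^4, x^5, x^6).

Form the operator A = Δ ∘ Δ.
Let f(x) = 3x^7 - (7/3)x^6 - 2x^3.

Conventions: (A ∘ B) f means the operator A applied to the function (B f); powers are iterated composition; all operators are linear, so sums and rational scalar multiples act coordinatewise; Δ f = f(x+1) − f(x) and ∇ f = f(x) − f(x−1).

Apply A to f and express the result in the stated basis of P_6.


the image equals g(x) = 126x^5 + 560x^4 + 1190x^3 + 1400x^2 + 870x + 664/3

Δ f = 21x^6 + 49x^5 + 70x^4 + (175/3)x^3 + 22x^2 + x - 4/3
Δ Δ f = 126x^5 + 560x^4 + 1190x^3 + 1400x^2 + 870x + 664/3


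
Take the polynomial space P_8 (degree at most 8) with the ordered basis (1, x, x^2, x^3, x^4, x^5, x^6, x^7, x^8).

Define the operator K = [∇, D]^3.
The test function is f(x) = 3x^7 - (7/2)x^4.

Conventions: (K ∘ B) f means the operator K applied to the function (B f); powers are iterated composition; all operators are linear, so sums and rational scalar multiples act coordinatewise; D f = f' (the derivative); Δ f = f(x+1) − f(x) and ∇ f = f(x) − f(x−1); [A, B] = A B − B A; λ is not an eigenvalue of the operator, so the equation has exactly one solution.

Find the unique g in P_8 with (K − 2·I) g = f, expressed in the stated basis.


the image equals g(x) = -(3/2)x^7 + (7/4)x^4

write g with unknown coordinates in the stated basis and equate coefficients in (K − 2·I) g = f
solving from the highest basis element down gives g = -(3/2)x^7 + (7/4)x^4
check: K g = 0
so K g − 2·g = 3x^7 - (7/2)x^4 = f ✓


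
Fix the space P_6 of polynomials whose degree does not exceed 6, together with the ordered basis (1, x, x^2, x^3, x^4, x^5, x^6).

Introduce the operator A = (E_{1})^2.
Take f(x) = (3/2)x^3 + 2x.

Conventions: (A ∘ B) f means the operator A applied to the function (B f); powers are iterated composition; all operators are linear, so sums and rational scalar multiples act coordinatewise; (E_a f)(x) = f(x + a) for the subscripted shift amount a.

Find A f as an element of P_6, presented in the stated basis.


the result is g(x) = (3/2)x^3 + 9x^2 + 20x + 16

E_{1} f = (3/2)x^3 + (9/2)x^2 + (13/2)x + 7/2
E_{1} E_{1} f = (3/2)x^3 + 9x^2 + 20x + 16


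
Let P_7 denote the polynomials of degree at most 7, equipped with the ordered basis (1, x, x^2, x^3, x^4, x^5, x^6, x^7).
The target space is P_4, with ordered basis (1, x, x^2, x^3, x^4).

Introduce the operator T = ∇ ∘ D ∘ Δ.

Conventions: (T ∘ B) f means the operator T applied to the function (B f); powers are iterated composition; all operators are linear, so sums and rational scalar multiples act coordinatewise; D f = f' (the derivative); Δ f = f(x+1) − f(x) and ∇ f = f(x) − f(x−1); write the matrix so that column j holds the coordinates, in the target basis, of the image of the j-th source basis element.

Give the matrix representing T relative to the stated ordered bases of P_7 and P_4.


image of 1: 0
image of x: 0
image of x^2: 0
image of x^3: 6
image of x^4: 24x
image of x^5: 60x^2 + 10
image of x^6: 120x^3 + 60x
image of x^7: 210x^4 + 210x^2 + 14
each image's coordinates form column j of the matrix

the matrix is [[0, 0, 0, 6, 0, 10, 0, 14]; [0, 0, 0, 0, 24, 0, 60, 0]; [0, 0, 0, 0, 0, 60, 0, 210]; [0, 0, 0, 0, 0, 0, 120, 0]; [0, 0, 0, 0, 0, 0, 0, 210]] (rows listed top to bottom)


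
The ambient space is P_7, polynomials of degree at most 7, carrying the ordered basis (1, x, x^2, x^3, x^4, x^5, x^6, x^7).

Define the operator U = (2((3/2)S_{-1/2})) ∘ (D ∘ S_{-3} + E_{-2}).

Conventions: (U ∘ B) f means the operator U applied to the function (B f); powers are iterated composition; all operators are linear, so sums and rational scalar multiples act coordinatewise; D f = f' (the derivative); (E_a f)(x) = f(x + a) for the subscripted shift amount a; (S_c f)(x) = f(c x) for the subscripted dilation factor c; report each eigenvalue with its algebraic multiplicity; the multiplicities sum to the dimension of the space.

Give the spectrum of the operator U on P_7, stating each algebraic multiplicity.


λ = -3/2 (multiplicity 1), λ = -3/8 (multiplicity 1), λ = -3/32 (multiplicity 1), λ = -3/128 (multiplicity 1), λ = 3/64 (multiplicity 1), λ = 3/16 (multiplicity 1), λ = 3/4 (multiplicity 1), λ = 3 (multiplicity 1)

image of 1: 3
image of x: -(3/2)x - 15
image of x^2: (3/4)x^2 - 21x + 12
image of x^3: -(3/8)x^3 - (261/4)x^2 - 18x - 24
image of x^4: (3/16)x^4 - (237/2)x^3 + 18x^2 + 48x + 48
image of x^5: -(3/32)x^5 - (3675/16)x^4 - 15x^3 - 60x^2 - 120x - 96
image of x^6: (3/64)x^6 - (6543/16)x^5 + (45/4)x^4 + 60x^3 + 180x^2 + 288x + 192
image of x^7: -(3/128)x^7 - (45969/64)x^6 - (63/8)x^5 - (105/2)x^4 - 210x^3 - 504x^2 - 672x - 384
the matrix is upper triangular; its diagonal is (3, -3/2, 3/4, -3/8, 3/16, -3/32, 3/64, -3/128)
for a triangular matrix the eigenvalues are the diagonal entries, with algebraic multiplicity their repetition count


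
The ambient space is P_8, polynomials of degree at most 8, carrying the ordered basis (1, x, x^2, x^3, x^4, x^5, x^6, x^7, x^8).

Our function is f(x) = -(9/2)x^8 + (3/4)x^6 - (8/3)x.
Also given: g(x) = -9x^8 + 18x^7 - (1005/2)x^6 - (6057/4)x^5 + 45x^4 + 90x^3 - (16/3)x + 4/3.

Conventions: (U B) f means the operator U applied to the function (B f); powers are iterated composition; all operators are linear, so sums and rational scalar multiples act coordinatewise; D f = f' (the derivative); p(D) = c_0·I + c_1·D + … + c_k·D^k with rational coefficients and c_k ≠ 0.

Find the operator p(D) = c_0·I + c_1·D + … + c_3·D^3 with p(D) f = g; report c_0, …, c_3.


p(D) = 2·I − (1/2)·D + 2·D^2 + D^3, i.e. c_0 = 2, c_1 = -1/2, c_2 = 2, c_3 = 1

D^0 f = -(9/2)x^8 + (3/4)x^6 - (8/3)x
D^1 f = -36x^7 + (9/2)x^5 - 8/3
D^2 f = -252x^6 + (45/2)x^4
D^3 f = -1512x^5 + 90x^3
matching coefficients of g against c_0 f + c_1 Df + … from the top degree down determines the c_i
solution: c_0 = 2, c_1 = -1/2, c_2 = 2, c_3 = 1


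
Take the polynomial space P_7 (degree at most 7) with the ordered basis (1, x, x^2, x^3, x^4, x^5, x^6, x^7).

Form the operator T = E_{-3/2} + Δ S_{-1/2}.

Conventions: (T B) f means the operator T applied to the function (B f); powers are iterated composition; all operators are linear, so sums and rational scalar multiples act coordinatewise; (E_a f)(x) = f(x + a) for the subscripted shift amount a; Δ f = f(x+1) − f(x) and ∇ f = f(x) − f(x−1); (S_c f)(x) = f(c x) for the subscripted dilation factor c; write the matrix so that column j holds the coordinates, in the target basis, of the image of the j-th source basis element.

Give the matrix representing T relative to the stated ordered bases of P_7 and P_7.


image of 1: 1
image of x: x - 2
image of x^2: x^2 - (5/2)x + 5/2
image of x^3: x^3 - (39/8)x^2 + (51/8)x - 7/2
image of x^4: x^4 - (23/4)x^3 + (111/8)x^2 - (53/4)x + 41/8
image of x^5: x^5 - (245/32)x^4 + (355/16)x^3 - (545/16)x^2 + (805/32)x - 61/8
image of x^6: x^6 - (285/32)x^5 + (2175/64)x^4 - (1075/16)x^3 + (4875/64)x^2 - (1455/32)x + 365/32
image of x^7: x^7 - (1351/128)x^6 + (6027/128)x^5 - (15155/128)x^4 + (22645/128)x^3 - (20433/128)x^2 + (10199/128)x - 547/32
each image's coordinates form column j of the matrix

the matrix is [[1, -2, 5/2, -7/2, 41/8, -61/8, 365/32, -547/32]; [0, 1, -5/2, 51/8, -53/4, 805/32, -1455/32, 10199/128]; [0, 0, 1, -39/8, 111/8, -545/16, 4875/64, -20433/128]; [0, 0, 0, 1, -23/4, 355/16, -1075/16, 22645/128]; [0, 0, 0, 0, 1, -245/32, 2175/64, -15155/128]; [0, 0, 0, 0, 0, 1, -285/32, 6027/128]; [0, 0, 0, 0, 0, 0, 1, -1351/128]; [0, 0, 0, 0, 0, 0, 0, 1]] (rows listed top to bottom)


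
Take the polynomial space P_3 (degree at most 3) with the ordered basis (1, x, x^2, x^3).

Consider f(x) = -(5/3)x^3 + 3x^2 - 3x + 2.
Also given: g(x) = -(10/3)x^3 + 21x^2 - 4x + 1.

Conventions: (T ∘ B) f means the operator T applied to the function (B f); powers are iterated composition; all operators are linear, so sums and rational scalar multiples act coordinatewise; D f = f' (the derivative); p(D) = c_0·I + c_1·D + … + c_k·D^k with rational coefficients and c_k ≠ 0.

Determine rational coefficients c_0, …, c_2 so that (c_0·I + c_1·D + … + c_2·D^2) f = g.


p(D) = 2·I − 3·D − 2·D^2, i.e. c_0 = 2, c_1 = -3, c_2 = -2

D^0 f = -(5/3)x^3 + 3x^2 - 3x + 2
D^1 f = -5x^2 + 6x - 3
D^2 f = -10x + 6
matching coefficients of g against c_0 f + c_1 Df + … from the top degree down determines the c_i
solution: c_0 = 2, c_1 = -3, c_2 = -2


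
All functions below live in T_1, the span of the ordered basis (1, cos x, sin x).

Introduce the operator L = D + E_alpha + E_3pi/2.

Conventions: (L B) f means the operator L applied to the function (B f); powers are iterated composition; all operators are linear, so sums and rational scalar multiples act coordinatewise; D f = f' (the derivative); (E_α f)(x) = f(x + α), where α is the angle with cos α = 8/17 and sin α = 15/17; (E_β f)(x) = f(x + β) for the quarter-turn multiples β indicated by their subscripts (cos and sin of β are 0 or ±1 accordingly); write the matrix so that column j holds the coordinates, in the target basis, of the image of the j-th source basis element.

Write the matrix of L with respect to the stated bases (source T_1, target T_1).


image of 1: 2
image of cos x: (8/17)cos x - (15/17)sin x
image of sin x: (15/17)cos x + (8/17)sin x
each image's coordinates form column j of the matrix

the matrix is [[2, 0, 0]; [0, 8/17, 15/17]; [0, -15/17, 8/17]] (rows listed top to bottom)


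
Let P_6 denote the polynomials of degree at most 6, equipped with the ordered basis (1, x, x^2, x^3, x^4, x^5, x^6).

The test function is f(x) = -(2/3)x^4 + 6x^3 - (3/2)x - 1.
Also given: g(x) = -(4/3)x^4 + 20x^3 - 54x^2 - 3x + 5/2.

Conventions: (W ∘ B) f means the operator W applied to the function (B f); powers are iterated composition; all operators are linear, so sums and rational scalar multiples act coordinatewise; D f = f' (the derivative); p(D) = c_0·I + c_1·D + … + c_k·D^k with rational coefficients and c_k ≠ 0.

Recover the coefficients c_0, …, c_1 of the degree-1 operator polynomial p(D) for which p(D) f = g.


p(D) = 2·I − 3·D, i.e. c_0 = 2, c_1 = -3

D^0 f = -(2/3)x^4 + 6x^3 - (3/2)x - 1
D^1 f = -(8/3)x^3 + 18x^2 - 3/2
matching coefficients of g against c_0 f + c_1 Df + … from the top degree down determines the c_i
solution: c_0 = 2, c_1 = -3


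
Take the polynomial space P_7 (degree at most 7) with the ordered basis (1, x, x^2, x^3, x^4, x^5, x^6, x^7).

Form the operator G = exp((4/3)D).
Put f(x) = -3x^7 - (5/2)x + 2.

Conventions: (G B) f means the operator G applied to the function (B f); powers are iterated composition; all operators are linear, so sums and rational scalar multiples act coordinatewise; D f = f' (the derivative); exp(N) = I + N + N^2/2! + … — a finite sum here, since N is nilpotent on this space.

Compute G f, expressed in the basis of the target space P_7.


order-1 term: -28x^6 - 10/3
order-2 term: -112x^5
order-3 term: -(2240/9)x^4
order-4 term: -(8960/27)x^3
order-5 term: -(7168/27)x^2
order-6 term: -(28672/243)x
order-7 term: -16384/729
the series for exp((4/3)D) f terminates at order 7
exp((4/3)D) f = -3x^7 - 28x^6 - 112x^5 - (2240/9)x^4 - (8960/27)x^3 - (7168/27)x^2 - (58559/486)x - 17356/729

g(x) = -3x^7 - 28x^6 - 112x^5 - (2240/9)x^4 - (8960/27)x^3 - (7168/27)x^2 - (58559/486)x - 17356/729


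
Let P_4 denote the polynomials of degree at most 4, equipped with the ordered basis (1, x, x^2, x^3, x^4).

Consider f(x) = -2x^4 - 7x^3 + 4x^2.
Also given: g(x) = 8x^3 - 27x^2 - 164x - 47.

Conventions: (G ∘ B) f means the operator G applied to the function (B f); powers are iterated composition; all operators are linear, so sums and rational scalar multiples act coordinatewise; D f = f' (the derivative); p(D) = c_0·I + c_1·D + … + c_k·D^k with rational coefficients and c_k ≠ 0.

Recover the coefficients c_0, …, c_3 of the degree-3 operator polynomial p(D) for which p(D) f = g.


D^0 f = -2x^4 - 7x^3 + 4x^2
D^1 f = -8x^3 - 21x^2 + 8x
D^2 f = -24x^2 - 42x + 8
D^3 f = -48x - 42
matching coefficients of g against c_0 f + c_1 Df + … from the top degree down determines the c_i
solution: c_0 = 0, c_1 = -1, c_2 = 2, c_3 = 3/2

p(D) = -D + 2·D^2 + (3/2)·D^3, i.e. c_0 = 0, c_1 = -1, c_2 = 2, c_3 = 3/2


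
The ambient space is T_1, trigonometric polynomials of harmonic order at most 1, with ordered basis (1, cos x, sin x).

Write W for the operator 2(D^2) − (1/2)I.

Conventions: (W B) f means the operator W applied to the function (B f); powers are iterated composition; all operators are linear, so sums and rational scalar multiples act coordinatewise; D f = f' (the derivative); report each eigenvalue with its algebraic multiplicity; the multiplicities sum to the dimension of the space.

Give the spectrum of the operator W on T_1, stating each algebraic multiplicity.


image of 1: -1/2
image of cos x: -(5/2)cos x
image of sin x: -(5/2)sin x
the matrix is diagonal; its diagonal is (-1/2, -5/2, -5/2)
for a triangular matrix the eigenvalues are the diagonal entries, with algebraic multiplicity their repetition count

λ = -5/2 (multiplicity 2), λ = -1/2 (multiplicity 1)


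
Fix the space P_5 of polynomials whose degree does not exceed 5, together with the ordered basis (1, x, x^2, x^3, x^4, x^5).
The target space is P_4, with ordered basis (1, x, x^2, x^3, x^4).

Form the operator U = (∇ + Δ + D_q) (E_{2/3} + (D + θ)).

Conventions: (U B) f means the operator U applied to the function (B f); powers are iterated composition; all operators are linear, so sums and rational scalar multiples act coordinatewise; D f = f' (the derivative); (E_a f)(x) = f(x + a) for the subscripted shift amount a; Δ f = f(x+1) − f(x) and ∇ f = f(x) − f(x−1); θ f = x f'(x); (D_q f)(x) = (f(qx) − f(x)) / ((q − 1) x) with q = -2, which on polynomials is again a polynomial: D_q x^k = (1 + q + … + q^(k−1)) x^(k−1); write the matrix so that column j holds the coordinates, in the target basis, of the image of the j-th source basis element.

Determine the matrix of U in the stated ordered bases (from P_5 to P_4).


image of 1: 0
image of x: 6
image of x^2: 9x + 10
image of x^3: 36x^2 + 15x + 12
image of x^4: 15x^3 + 60x^2 + 48x + 152/9
image of x^5: 126x^4 + 25x^3 + 160x^2 + (680/9)x + 644/27
each image's coordinates form column j of the matrix

the matrix is [[0, 6, 10, 12, 152/9, 644/27]; [0, 0, 9, 15, 48, 680/9]; [0, 0, 0, 36, 60, 160]; [0, 0, 0, 0, 15, 25]; [0, 0, 0, 0, 0, 126]] (rows listed top to bottom)


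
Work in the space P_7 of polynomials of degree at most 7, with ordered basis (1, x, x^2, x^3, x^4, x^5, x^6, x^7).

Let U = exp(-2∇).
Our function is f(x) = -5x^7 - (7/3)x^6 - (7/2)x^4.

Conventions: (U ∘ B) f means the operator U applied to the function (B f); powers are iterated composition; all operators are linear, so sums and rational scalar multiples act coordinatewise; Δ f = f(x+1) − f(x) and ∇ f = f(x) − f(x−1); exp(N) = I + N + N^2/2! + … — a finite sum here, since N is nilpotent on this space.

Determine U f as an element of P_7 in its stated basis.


order-1 term: 70x^6 - 182x^5 + 280x^4 - (686/3)x^3 + 98x^2 - 14x - 5/3
order-2 term: -420x^5 + 1960x^4 - 4340x^3 + 5236x^2 - 3332x + 2618/3
order-3 term: 1400x^4 - (24080/3)x^3 + 19320x^2 - 22288x + 10192
order-4 term: -2800x^3 + 16240x^2 - 34160x + 76552/3
order-5 term: 3360x^2 - 16352x + 21280
order-6 term: -2240x + 19712/3
order-7 term: 640
the series for exp(-2∇) f terminates at order 7
exp(-2∇) f = -5x^7 + (203/3)x^6 - 602x^5 + (7273/2)x^4 - (46186/3)x^3 + 44254x^2 - 78386x + 65071

the image equals g(x) = -5x^7 + (203/3)x^6 - 602x^5 + (7273/2)x^4 - (46186/3)x^3 + 44254x^2 - 78386x + 65071


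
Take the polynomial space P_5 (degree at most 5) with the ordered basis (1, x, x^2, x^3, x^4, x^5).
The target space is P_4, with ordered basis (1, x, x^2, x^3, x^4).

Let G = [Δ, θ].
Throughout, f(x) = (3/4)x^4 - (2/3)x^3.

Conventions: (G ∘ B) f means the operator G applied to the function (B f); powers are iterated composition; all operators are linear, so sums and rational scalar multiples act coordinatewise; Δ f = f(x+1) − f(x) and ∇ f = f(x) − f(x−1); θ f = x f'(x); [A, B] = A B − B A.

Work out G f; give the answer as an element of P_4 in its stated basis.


θ f = 3x^4 - 2x^3
Δ θ f = 12x^3 + 12x^2 + 6x + 1
Δ f = 3x^3 + (5/2)x^2 + x + 1/12
θ Δ f = 9x^3 + 5x^2 + x
[Δ, θ] f = 3x^3 + 7x^2 + 5x + 1

the image equals g(x) = 3x^3 + 7x^2 + 5x + 1


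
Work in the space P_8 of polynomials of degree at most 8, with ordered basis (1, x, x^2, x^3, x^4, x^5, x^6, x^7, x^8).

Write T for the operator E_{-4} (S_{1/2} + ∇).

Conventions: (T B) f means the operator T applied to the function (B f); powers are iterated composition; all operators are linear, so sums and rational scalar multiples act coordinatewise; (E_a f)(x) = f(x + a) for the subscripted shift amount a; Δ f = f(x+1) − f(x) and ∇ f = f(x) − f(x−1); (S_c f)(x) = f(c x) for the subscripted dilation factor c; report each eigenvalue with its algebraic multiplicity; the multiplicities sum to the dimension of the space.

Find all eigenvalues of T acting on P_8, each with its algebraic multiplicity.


image of 1: 1
image of x: (1/2)x - 1
image of x^2: (1/4)x^2 - 5
image of x^3: (1/8)x^3 + (3/2)x^2 - 21x + 53
image of x^4: (1/16)x^4 + 3x^3 - 48x^2 + 228x - 353
image of x^5: (1/32)x^5 + (35/8)x^4 - 85x^3 + 590x^2 - 1805x + 2069
image of x^6: (1/64)x^6 + (45/8)x^5 - (525/4)x^4 + 1200x^3 - 5475x^2 + 12510x - 11465
image of x^7: (1/128)x^7 + (217/32)x^6 - (1491/8)x^5 + (4235/2)x^4 - 12845x^3 + 43953x^2 - 80479x + 61613
image of x^8: (1/256)x^8 + (63/8)x^7 - (1001/4)x^6 + 3402x^5 - 25760x^4 + 117432x^3 - 322364x^2 + 493416x - 324833
the matrix is upper triangular; its diagonal is (1, 1/2, 1/4, 1/8, 1/16, 1/32, 1/64, 1/128, 1/256)
for a triangular matrix the eigenvalues are the diagonal entries, with algebraic multiplicity their repetition count

λ = 1/256 (multiplicity 1), λ = 1/128 (multiplicity 1), λ = 1/64 (multiplicity 1), λ = 1/32 (multiplicity 1), λ = 1/16 (multiplicity 1), λ = 1/8 (multiplicity 1), λ = 1/4 (multiplicity 1), λ = 1/2 (multiplicity 1), λ = 1 (multiplicity 1)


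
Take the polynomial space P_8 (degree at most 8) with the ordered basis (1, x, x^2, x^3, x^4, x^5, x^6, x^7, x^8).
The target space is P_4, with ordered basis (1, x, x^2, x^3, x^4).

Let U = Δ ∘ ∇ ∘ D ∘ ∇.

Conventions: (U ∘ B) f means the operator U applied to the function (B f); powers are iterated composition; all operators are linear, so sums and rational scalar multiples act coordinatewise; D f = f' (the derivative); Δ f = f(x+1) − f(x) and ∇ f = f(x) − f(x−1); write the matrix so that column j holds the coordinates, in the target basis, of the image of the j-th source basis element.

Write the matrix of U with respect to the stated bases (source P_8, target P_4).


image of 1: 0
image of x: 0
image of x^2: 0
image of x^3: 0
image of x^4: 24
image of x^5: 120x - 60
image of x^6: 360x^2 - 360x + 180
image of x^7: 840x^3 - 1260x^2 + 1260x - 420
image of x^8: 1680x^4 - 3360x^3 + 5040x^2 - 3360x + 1008
each image's coordinates form column j of the matrix

the matrix is [[0, 0, 0, 0, 24, -60, 180, -420, 1008]; [0, 0, 0, 0, 0, 120, -360, 1260, -3360]; [0, 0, 0, 0, 0, 0, 360, -1260, 5040]; [0, 0, 0, 0, 0, 0, 0, 840, -3360]; [0, 0, 0, 0, 0, 0, 0, 0, 1680]] (rows listed top to bottom)


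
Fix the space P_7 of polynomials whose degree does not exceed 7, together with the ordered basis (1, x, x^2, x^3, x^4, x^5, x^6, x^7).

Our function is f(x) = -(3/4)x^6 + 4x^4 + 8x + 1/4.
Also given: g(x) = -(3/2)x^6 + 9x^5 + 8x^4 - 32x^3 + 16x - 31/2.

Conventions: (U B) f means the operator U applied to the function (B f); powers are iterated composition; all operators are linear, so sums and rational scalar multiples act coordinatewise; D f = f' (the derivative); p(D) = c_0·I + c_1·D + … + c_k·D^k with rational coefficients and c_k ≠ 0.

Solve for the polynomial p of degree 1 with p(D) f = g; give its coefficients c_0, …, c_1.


D^0 f = -(3/4)x^6 + 4x^4 + 8x + 1/4
D^1 f = -(9/2)x^5 + 16x^3 + 8
matching coefficients of g against c_0 f + c_1 Df + … from the top degree down determines the c_i
solution: c_0 = 2, c_1 = -2

c_0 = 2, c_1 = -2


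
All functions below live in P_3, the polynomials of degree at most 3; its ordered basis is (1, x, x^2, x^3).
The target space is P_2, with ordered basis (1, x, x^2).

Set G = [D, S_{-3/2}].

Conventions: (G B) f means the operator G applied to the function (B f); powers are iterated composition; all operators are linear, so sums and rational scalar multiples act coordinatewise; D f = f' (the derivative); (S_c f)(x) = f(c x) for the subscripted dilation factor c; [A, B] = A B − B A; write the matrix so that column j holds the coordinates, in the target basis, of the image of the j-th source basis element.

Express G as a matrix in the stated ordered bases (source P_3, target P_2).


the matrix is [[0, -5/2, 0, 0]; [0, 0, 15/2, 0]; [0, 0, 0, -135/8]] (rows listed top to bottom)

image of 1: 0
image of x: -5/2
image of x^2: (15/2)x
image of x^3: -(135/8)x^2
each image's coordinates form column j of the matrix


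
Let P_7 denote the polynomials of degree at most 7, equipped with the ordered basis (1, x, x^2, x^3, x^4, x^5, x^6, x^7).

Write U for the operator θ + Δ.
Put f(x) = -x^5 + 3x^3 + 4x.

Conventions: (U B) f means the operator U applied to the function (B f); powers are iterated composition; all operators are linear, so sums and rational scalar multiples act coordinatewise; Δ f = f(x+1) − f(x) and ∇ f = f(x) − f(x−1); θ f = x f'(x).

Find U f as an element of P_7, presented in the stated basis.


the image equals g(x) = -5x^5 - 5x^4 - x^3 - x^2 + 8x + 6

θ f = -5x^5 + 9x^3 + 4x
Δ f = -5x^4 - 10x^3 - x^2 + 4x + 6
(θ + Δ) f = -5x^5 - 5x^4 - x^3 - x^2 + 8x + 6


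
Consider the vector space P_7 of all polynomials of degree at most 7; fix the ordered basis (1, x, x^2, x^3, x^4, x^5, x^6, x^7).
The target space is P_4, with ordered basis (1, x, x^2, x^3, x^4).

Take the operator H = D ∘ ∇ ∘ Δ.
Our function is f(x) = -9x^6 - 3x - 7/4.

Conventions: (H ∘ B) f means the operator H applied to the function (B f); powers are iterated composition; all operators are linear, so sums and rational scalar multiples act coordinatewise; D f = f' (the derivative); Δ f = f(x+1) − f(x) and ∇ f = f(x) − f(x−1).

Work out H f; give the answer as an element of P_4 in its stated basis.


Δ f = -54x^5 - 135x^4 - 180x^3 - 135x^2 - 54x - 12
∇ Δ f = -270x^4 - 270x^2 - 18
D ∇ Δ f = -1080x^3 - 540x

g(x) = -1080x^3 - 540x


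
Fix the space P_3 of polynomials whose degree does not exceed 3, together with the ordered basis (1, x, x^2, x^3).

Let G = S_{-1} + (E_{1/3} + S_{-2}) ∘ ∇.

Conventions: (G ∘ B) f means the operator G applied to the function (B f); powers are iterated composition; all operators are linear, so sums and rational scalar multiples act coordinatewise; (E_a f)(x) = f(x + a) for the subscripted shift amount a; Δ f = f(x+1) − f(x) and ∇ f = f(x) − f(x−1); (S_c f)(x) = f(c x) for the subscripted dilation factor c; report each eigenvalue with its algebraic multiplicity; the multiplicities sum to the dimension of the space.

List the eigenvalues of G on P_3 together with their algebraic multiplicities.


image of 1: 1
image of x: -x + 2
image of x^2: x^2 - 2x - 4/3
image of x^3: -x^3 + 15x^2 + 5x + 4/3
the matrix is upper triangular; its diagonal is (1, -1, 1, -1)
for a triangular matrix the eigenvalues are the diagonal entries, with algebraic multiplicity their repetition count

λ = -1 (multiplicity 2), λ = 1 (multiplicity 2)


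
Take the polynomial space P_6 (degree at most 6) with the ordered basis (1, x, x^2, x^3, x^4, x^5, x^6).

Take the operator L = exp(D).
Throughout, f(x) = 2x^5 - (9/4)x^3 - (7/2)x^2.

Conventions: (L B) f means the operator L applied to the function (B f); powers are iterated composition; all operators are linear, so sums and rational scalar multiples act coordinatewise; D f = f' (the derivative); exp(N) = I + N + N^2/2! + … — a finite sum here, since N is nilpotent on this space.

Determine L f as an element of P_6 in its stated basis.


the result is g(x) = 2x^5 + 10x^4 + (71/4)x^3 + (39/4)x^2 - (15/4)x - 15/4

order-1 term: 10x^4 - (27/4)x^2 - 7x
order-2 term: 20x^3 - (27/4)x - 7/2
order-3 term: 20x^2 - 9/4
order-4 term: 10x
order-5 term: 2
the series for exp(D) f terminates at order 5
exp(D) f = 2x^5 + 10x^4 + (71/4)x^3 + (39/4)x^2 - (15/4)x - 15/4


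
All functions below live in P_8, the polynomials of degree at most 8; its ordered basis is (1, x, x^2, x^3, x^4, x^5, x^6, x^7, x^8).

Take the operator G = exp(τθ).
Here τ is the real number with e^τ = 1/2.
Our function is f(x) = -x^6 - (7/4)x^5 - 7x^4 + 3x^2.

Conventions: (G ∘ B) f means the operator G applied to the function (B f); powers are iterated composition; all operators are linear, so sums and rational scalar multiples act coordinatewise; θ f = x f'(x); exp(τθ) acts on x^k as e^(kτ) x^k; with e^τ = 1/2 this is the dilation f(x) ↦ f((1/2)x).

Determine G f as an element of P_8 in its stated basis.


exp(τθ) x^k = e^(kτ) x^k; with e^τ = 1/2 this sends x^k to (1/2)^k x^k
x^2 ↦ 1/4 x^2
x^4 ↦ 1/16 x^4
x^5 ↦ 1/32 x^5
x^6 ↦ 1/64 x^6
applying this coordinatewise to f: exp(τθ) f = -(1/64)x^6 - (7/128)x^5 - (7/16)x^4 + (3/4)x^2

the result is g(x) = -(1/64)x^6 - (7/128)x^5 - (7/16)x^4 + (3/4)x^2


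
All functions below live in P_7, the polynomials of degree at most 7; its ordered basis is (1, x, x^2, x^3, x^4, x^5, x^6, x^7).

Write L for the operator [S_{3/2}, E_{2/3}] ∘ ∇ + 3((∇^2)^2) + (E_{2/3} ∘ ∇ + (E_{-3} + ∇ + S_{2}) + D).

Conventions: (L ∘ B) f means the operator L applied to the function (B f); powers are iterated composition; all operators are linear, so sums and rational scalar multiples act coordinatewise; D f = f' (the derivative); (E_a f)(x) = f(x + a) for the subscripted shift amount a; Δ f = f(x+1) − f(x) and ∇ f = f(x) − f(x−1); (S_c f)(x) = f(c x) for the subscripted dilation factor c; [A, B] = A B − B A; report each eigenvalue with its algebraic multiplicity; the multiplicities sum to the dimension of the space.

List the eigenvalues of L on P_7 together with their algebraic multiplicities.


image of 1: 2
image of x: 3x
image of x^2: 5x^2 + 23/3
image of x^3: 9x^3 + 22x - 79/3
image of x^4: 17x^4 + 41x^2 - (320/3)x + 4087/27
image of x^5: 33x^5 + (365/6)x^3 - (815/3)x^2 + (20380/27)x - 77981/81
image of x^6: 65x^6 + (595/8)x^4 - (1675/3)x^3 + (40595/18)x^2 - (156032/27)x + 437981/81
image of x^7: 129x^7 + (1099/16)x^5 - (24395/24)x^4 + (564865/108)x^3 - (1092959/54)x^2 + (3065608/81)x - 19965037/729
the matrix is upper triangular; its diagonal is (2, 3, 5, 9, 17, 33, 65, 129)
for a triangular matrix the eigenvalues are the diagonal entries, with algebraic multiplicity their repetition count

λ = 2 (multiplicity 1), λ = 3 (multiplicity 1), λ = 5 (multiplicity 1), λ = 9 (multiplicity 1), λ = 17 (multiplicity 1), λ = 33 (multiplicity 1), λ = 65 (multiplicity 1), λ = 129 (multiplicity 1)


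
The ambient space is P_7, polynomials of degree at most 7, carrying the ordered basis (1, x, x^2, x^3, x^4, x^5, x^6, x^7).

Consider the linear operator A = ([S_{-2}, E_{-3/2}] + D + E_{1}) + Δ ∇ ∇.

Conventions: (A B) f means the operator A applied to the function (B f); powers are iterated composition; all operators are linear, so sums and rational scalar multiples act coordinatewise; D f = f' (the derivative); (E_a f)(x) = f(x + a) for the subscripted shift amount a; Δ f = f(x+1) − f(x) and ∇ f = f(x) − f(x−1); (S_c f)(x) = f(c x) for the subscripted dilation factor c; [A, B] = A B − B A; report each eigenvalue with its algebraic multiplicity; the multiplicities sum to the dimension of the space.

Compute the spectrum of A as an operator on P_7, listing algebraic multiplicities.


image of 1: 1
image of x: x - 5/2
image of x^2: x^2 + 22x - 23/4
image of x^3: x^3 - 48x^2 + (87/2)x - 187/8
image of x^4: x^4 + 152x^3 - 156x^2 + 271x - 1391/16
image of x^5: x^5 - 350x^4 + 550x^3 - 1145x^2 + (5635/8)x - 7027/32
image of x^6: x^6 + 876x^5 - 1605x^4 + 5000x^3 - (18885/4)x^2 + (25545/8)x - 49703/64
image of x^7: x^7 - 2002x^6 + 4557x^5 - 16765x^4 + (41755/2)x^3 - (163191/8)x^2 + (308273/32)x - 265867/128
the matrix is upper triangular; its diagonal is (1, 1, 1, 1, 1, 1, 1, 1)
for a triangular matrix the eigenvalues are the diagonal entries, with algebraic multiplicity their repetition count

λ = 1 (multiplicity 8)


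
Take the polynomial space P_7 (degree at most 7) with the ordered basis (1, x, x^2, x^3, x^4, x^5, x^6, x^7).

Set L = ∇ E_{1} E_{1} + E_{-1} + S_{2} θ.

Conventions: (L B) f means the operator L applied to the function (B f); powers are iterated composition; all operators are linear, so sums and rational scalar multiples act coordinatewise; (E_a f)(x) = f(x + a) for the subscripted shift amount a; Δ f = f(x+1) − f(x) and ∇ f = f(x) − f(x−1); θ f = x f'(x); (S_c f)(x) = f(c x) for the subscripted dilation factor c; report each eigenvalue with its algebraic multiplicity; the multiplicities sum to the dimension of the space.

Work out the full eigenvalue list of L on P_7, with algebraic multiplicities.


image of 1: 1
image of x: 3x
image of x^2: 9x^2 + 4
image of x^3: 25x^3 + 12x + 6
image of x^4: 65x^4 + 24x^2 + 24x + 16
image of x^5: 161x^5 + 40x^3 + 60x^2 + 80x + 30
image of x^6: 385x^6 + 60x^4 + 120x^3 + 240x^2 + 180x + 64
image of x^7: 897x^7 + 84x^5 + 210x^4 + 560x^3 + 630x^2 + 448x + 126
the matrix is upper triangular; its diagonal is (1, 3, 9, 25, 65, 161, 385, 897)
for a triangular matrix the eigenvalues are the diagonal entries, with algebraic multiplicity their repetition count

λ = 1 (multiplicity 1), λ = 3 (multiplicity 1), λ = 9 (multiplicity 1), λ = 25 (multiplicity 1), λ = 65 (multiplicity 1), λ = 161 (multiplicity 1), λ = 385 (multiplicity 1), λ = 897 (multiplicity 1)


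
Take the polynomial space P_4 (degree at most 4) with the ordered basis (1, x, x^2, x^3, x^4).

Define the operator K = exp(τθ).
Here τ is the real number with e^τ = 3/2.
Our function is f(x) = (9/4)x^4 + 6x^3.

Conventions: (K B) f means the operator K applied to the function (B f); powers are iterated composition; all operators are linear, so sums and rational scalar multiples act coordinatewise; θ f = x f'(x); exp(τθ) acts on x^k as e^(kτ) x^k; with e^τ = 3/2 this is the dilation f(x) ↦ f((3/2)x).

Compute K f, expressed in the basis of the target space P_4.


g(x) = (729/64)x^4 + (81/4)x^3

exp(τθ) x^k = e^(kτ) x^k; with e^τ = 3/2 this sends x^k to (3/2)^k x^k
x^3 ↦ 27/8 x^3
x^4 ↦ 81/16 x^4
applying this coordinatewise to f: exp(τθ) f = (729/64)x^4 + (81/4)x^3


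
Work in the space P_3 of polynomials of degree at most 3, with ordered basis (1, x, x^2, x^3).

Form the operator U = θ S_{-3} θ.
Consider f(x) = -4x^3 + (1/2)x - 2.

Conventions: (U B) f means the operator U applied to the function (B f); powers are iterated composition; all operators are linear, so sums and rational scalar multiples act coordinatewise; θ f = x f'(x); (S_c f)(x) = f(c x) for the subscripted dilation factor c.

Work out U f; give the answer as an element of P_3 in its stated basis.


θ f = -12x^3 + (1/2)x
S_{-3} θ f = 324x^3 - (3/2)x
θ S_{-3} θ f = 972x^3 - (3/2)x

the result is g(x) = 972x^3 - (3/2)x


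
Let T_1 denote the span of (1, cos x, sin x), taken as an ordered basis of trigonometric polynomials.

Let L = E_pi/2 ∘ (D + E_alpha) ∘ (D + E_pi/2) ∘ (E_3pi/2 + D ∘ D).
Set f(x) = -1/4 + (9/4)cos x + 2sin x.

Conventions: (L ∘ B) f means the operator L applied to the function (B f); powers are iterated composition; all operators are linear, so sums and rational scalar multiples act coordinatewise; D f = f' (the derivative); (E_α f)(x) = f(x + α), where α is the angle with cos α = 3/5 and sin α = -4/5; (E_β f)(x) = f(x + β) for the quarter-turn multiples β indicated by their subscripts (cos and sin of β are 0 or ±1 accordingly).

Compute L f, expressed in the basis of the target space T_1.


E_3pi/2 f = -1/4 - 2cos x + (9/4)sin x
D f = 2cos x - (9/4)sin x
D D f = -(9/4)cos x - 2sin x
(E_3pi/2 + D ∘ D) f = -1/4 - (17/4)cos x + (1/4)sin x
D (E_3pi/2 + D ∘ D) f = (1/4)cos x + (17/4)sin x
E_pi/2 (E_3pi/2 + D ∘ D) f = -1/4 + (1/4)cos x + (17/4)sin x
(D + E_pi/2) (E_3pi/2 + D ∘ D) f = -1/4 + (1/2)cos x + (17/2)sin x
D (D + E_pi/2) (E_3pi/2 + D ∘ D) f = (17/2)cos x - (1/2)sin x
E_alpha (D + E_pi/2) (E_3pi/2 + D ∘ D) f = -1/4 - (13/2)cos x + (11/2)sin x
(D + E_alpha) (D + E_pi/2) (E_3pi/2 + D ∘ D) f = -1/4 + 2cos x + 5sin x
E_pi/2 (D + E_alpha) (D + E_pi/2) (E_3pi/2 + D ∘ D) f = -1/4 + 5cos x - 2sin x

the result is g(x) = -1/4 + 5cos x - 2sin x


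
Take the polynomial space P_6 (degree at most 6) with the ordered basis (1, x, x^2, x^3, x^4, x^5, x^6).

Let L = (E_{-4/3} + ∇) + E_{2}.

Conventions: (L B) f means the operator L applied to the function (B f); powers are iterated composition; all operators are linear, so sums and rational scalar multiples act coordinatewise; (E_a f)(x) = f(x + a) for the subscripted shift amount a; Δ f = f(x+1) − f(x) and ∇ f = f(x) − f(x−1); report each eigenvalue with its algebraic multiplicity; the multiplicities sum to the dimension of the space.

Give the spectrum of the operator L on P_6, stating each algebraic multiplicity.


λ = 2 (multiplicity 7)

image of 1: 2
image of x: 2x + 5/3
image of x^2: 2x^2 + (10/3)x + 43/9
image of x^3: 2x^3 + 5x^2 + (43/3)x + 179/27
image of x^4: 2x^4 + (20/3)x^3 + (86/3)x^2 + (716/27)x + 1471/81
image of x^5: 2x^5 + (25/3)x^4 + (430/9)x^3 + (1790/27)x^2 + (7355/81)x + 6995/243
image of x^6: 2x^6 + 10x^5 + (215/3)x^4 + (3580/27)x^3 + (7355/27)x^2 + (13990/81)x + 50023/729
the matrix is upper triangular; its diagonal is (2, 2, 2, 2, 2, 2, 2)
for a triangular matrix the eigenvalues are the diagonal entries, with algebraic multiplicity their repetition count


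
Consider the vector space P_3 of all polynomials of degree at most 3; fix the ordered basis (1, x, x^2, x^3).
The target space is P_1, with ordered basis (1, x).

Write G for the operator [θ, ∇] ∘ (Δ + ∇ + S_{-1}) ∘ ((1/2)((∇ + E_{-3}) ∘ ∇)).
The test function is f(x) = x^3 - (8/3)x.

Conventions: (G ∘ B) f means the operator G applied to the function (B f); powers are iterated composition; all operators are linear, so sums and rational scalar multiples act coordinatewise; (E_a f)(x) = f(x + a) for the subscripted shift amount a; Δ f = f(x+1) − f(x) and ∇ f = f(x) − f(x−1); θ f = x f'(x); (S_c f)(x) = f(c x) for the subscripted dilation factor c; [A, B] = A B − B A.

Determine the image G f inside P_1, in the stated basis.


the result is g(x) = -3x - 21/2

∇ f = 3x^2 - 3x - 5/3
∇ ∇ f = 6x - 6
E_{-3} ∇ f = 3x^2 - 21x + 103/3
(∇ + E_{-3}) ∇ f = 3x^2 - 15x + 85/3
((1/2)((∇ + E_{-3}) ∘ ∇)) f = (3/2)x^2 - (15/2)x + 85/6
Δ ((1/2)((∇ + E_{-3}) ∘ ∇)) f = 3x - 6
∇ ((1/2)((∇ + E_{-3}) ∘ ∇)) f = 3x - 9
S_{-1} ((1/2)((∇ + E_{-3}) ∘ ∇)) f = (3/2)x^2 + (15/2)x + 85/6
(Δ + ∇ + S_{-1}) ((1/2)((∇ + E_{-3}) ∘ ∇)) f = (3/2)x^2 + (27/2)x - 5/6
∇ (Δ + ∇ + S_{-1}) ((1/2)((∇ + E_{-3}) ∘ ∇)) f = 3x + 12
θ ∇ (Δ + ∇ + S_{-1}) ((1/2)((∇ + E_{-3}) ∘ ∇)) f = 3x
θ (Δ + ∇ + S_{-1}) ((1/2)((∇ + E_{-3}) ∘ ∇)) f = 3x^2 + (27/2)x
∇ θ (Δ + ∇ + S_{-1}) ((1/2)((∇ + E_{-3}) ∘ ∇)) f = 6x + 21/2
[θ, ∇] (Δ + ∇ + S_{-1}) ((1/2)((∇ + E_{-3}) ∘ ∇)) f = -3x - 21/2
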